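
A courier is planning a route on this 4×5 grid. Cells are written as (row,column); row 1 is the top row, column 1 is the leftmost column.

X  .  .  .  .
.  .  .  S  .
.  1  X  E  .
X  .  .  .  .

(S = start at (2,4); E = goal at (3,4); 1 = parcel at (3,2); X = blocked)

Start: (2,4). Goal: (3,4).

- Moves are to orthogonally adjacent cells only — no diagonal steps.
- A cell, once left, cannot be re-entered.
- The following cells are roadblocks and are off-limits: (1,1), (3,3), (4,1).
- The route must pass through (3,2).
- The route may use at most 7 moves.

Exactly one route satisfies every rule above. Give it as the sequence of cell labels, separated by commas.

(2,4), (2,3), (2,2), (3,2), (4,2), (4,3), (4,4), (3,4)

Any route must reach (3,2) and still end at (3,4) within 7 moves, so the order of the required stops is forced.
Route from (2,4): left 2 to (2,2), down 2 to (4,2), right 2 to (4,4), up 1 to (3,4) — 7 moves in all.
Check: all required cells visited; 7 ≤ 7 moves.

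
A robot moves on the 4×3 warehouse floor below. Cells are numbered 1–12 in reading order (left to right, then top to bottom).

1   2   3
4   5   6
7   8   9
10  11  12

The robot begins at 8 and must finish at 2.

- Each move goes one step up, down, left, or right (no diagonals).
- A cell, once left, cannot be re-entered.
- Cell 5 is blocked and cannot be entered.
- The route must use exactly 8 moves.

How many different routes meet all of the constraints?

Need simple routes of exactly 8 moves from 8 to 2 (Manhattan distance 2, so 3 moves are spent on a detour and 3 undoing it).
Enumerating: 8 7 10 11 12 9 6 3 2 | 8 9 12 11 10 7 4 1 2.
That gives 2 routes.

2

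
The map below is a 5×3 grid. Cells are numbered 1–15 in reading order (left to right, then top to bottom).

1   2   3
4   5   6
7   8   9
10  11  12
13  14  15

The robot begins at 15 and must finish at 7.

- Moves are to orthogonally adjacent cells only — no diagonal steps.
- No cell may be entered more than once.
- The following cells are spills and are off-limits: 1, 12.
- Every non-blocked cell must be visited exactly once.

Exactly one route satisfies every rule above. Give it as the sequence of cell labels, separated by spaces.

Need to visit all 13 open cells exactly once, starting at 15 and ending at 7.
Cell 13 has only two open neighbours (10 and 14), so the path must pass straight through it: one of those is the cell it's entered from and the other is where it exits.
Route from 15: 2× left (reaching 13), up to 10, right to 11, up to 8, right to 9, 2× up (reaching 3), left to 2, down to 5, left to 4, down to 7 — 12 moves in all.
Check: all 13 open cells covered.

15 14 13 10 11 8 9 6 3 2 5 4 7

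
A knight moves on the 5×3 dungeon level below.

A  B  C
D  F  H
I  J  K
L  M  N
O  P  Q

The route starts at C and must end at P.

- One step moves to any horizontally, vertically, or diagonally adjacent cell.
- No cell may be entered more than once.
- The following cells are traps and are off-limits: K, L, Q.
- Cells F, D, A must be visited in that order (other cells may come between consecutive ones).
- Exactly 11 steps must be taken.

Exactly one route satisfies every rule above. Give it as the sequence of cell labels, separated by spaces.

C F I D A B H J N M O P

The waypoints must appear in the order F, D, A, with no cell reused.
Route from C: 2× down-left (reaching I), 2× up (reaching A), right to B, down-right to H, down-left to J, down-right to N, left to M, down-left to O, right to P — 11 moves in all.
Check: order respected (F at step 1, D at step 3, A at step 4); 11 moves as required.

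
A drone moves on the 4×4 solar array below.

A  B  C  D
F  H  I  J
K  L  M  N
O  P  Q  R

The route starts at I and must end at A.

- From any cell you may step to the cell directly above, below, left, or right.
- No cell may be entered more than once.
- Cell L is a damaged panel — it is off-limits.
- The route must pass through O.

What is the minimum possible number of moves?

7

Any route passes through O somewhere between I and A. Summing Manhattan distances along the two legs (I → O → A) gives a lower bound of 4 + 3 = 7 moves.
A route of 7 moves achieves this: I → M → Q → P → O → K → F → A.
Since 7 matches the lower bound, it is optimal.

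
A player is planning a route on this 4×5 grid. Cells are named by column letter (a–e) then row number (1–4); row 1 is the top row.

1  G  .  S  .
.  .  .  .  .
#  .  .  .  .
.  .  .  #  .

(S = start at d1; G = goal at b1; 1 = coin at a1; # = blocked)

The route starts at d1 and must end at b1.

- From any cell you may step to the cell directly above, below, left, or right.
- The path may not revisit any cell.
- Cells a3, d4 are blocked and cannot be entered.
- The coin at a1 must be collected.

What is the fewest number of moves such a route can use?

Any route passes through a1 somewhere between d1 and b1. Summing Manhattan distances along the two legs (d1 → a1 → b1) gives a lower bound of 3 + 1 = 4 moves.
The shortest route satisfying every rule uses 6 moves: d1 → d2 → c2 → b2 → a2 → a1 → b1.
The bound of 4 isn't tight here; checking systematically, no route of length 4 through 5 satisfies every constraint, so 6 is the minimum.

6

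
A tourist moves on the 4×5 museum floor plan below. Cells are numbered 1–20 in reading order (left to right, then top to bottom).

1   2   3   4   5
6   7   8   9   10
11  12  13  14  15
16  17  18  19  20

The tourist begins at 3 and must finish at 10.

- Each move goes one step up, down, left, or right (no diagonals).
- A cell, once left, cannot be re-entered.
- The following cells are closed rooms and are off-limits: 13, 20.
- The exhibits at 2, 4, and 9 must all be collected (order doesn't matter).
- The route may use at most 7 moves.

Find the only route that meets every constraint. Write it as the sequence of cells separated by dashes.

3 - 2 - 7 - 8 - 9 - 4 - 5 - 10

The 7-move cap with required stops at 2, 4, 9 leaves no slack for detours.
Route from 3: left to 2, down to 7, 2× right (reaching 9), up to 4, right to 5, down to 10 — 7 moves in all.
Check: all required cells visited; 7 ≤ 7 moves.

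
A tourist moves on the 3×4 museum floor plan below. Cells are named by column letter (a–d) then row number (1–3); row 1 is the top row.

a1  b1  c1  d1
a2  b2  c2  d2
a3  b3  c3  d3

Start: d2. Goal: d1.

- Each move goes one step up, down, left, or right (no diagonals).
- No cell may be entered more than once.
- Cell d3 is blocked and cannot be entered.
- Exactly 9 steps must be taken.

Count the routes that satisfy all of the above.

4

Need simple routes of exactly 9 moves from d2 to d1 (Manhattan distance 1, so 4 moves are spent on a detour and 4 undoing it).
Enumerating: d2 c2 c3 b3 b2 a2 a1 b1 c1 d1 | d2 c2 c3 b3 a3 a2 a1 b1 c1 d1 | d2 c2 c3 b3 a3 a2 b2 b1 c1 d1 | d2 c2 b2 b3 a3 a2 a1 b1 c1 d1.
That gives 4 routes.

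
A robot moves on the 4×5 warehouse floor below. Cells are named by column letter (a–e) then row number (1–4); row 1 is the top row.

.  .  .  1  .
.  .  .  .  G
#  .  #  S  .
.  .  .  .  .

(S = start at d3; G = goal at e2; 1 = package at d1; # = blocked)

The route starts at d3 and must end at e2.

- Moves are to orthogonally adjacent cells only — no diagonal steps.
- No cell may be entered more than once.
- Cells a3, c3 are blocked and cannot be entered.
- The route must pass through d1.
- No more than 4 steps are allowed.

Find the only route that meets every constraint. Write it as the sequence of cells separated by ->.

d3 -> d2 -> d1 -> e1 -> e2

The 4-move cap with required stops at d1 leaves no slack for detours.
Route from d3: up 2 to d1, right 1 to e1, down 1 to e2 — 4 moves in all.
Check: all required cells visited; 4 ≤ 4 moves.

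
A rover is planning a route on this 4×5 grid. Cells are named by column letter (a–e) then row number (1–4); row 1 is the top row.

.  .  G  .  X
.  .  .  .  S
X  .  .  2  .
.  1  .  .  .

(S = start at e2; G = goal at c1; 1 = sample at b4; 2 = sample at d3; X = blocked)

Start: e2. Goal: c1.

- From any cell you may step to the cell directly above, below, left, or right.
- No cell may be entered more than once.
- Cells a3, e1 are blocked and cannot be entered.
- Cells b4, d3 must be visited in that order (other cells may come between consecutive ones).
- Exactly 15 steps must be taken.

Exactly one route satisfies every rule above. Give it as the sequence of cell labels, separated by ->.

e2 -> e3 -> e4 -> d4 -> c4 -> b4 -> b3 -> c3 -> d3 -> d2 -> c2 -> b2 -> a2 -> a1 -> b1 -> c1

The waypoints must appear in the order b4, d3, with no cell reused.
Route from e2: 2× down (reaching e4), 3× left (reaching b4), up to b3, 2× right (reaching d3), up to d2, 3× left (reaching a2), up to a1, 2× right (reaching c1) — 15 moves in all.
Check: order respected (1 at step 5, 2 at step 8); 15 moves as required.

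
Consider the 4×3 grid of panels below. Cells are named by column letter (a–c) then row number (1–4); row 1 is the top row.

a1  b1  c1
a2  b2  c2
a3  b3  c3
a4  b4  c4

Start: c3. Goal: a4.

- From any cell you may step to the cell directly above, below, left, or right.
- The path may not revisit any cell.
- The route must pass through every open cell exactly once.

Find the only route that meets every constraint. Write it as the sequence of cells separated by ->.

c3 -> c4 -> b4 -> b3 -> b2 -> c2 -> c1 -> b1 -> a1 -> a2 -> a3 -> a4

Need to visit all 12 open cells exactly once, starting at c3 and ending at a4.
Route from c3: down to c4, left to b4, 2× up (reaching b2), right to c2, up to c1, 2× left (reaching a1), 3× down (reaching a4) — 11 moves in all.
Check: all 12 open cells covered.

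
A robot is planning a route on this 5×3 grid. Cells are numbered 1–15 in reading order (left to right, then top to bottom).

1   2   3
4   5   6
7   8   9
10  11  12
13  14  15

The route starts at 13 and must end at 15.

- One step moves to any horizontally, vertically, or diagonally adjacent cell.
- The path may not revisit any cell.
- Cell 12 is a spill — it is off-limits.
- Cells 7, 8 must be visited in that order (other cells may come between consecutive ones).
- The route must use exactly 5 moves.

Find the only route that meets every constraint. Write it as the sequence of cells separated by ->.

13 -> 10 -> 7 -> 8 -> 11 -> 15

The waypoints must appear in the order 7, 8, with no cell reused.
Route from 13: 2× up (reaching 7), right to 8, down to 11, down-right to 15 — 5 moves in all.
Check: order respected (7 at step 2, 8 at step 3); 5 moves as required.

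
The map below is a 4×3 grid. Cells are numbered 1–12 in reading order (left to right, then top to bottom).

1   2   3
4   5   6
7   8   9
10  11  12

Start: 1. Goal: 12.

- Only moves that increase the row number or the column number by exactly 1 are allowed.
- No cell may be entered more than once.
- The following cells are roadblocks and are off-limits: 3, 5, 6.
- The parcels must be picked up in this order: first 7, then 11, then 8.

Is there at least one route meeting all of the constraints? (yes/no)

8 lies above 11, so going from 11 to 8 would need an upward move — but moves only go right/down, so 11 cannot be visited before 8.

no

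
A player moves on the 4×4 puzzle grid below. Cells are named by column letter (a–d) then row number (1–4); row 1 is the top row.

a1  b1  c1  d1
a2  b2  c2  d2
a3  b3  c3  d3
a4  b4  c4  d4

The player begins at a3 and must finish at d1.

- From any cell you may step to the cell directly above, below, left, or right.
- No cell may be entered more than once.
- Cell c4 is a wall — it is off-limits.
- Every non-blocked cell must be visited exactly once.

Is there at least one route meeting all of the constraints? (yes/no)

no

Cell d4 has only one open neighbour but is neither the start nor the goal, so a Hamiltonian route would have to both enter and leave it through the same neighbour — impossible without revisiting.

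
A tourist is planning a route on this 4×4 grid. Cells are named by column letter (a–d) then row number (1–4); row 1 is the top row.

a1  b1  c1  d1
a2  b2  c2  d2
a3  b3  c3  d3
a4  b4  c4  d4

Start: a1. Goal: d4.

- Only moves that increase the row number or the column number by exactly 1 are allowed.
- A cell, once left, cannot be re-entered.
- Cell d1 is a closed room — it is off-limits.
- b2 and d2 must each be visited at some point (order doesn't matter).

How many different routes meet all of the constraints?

A right/down-only route from a1 to d4 makes exactly 3 down-moves and 3 right-moves in some order.
With no other constraints that would be C(6,3) = 20 routes.
A monotone route can only reach the required cells in the order b2, d2, so split there and multiply the segment counts (each segment already excludes blocked cells): a1→b2: 2; b2→d2: 1; d2→d4: 1; product = 2.
That gives 2 routes.

2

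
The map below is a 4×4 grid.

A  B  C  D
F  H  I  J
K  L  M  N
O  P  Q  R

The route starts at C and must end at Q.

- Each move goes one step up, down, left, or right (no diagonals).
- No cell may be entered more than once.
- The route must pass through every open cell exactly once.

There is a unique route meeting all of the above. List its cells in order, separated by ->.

Need to visit all 16 open cells exactly once, starting at C and ending at Q.
Cell R has only two open neighbours (N and Q), so the path must pass straight through it: one of those is the cell it's entered from and the other is where it exits.
Route from C: right to D, down to J, 2× left (reaching H), up to B, left to A, 3× down (reaching O), right to P, up to L, 2× right (reaching N), down to R, left to Q — 15 moves in all.
Check: all 16 open cells covered.

C -> D -> J -> I -> H -> B -> A -> F -> K -> O -> P -> L -> M -> N -> R -> Q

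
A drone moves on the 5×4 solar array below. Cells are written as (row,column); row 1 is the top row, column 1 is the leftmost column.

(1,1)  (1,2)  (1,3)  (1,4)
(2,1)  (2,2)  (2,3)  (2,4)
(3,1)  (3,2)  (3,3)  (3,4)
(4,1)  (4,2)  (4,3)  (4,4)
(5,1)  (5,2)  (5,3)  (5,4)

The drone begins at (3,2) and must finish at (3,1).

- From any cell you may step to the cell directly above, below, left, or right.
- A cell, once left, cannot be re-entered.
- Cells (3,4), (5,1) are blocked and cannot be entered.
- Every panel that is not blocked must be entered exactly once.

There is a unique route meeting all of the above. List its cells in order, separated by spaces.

(3,2) (2,2) (2,1) (1,1) (1,2) (1,3) (1,4) (2,4) (2,3) (3,3) (4,3) (4,4) (5,4) (5,3) (5,2) (4,2) (4,1) (3,1)

Need to visit all 18 open cells exactly once, starting at (3,2) and ending at (3,1).
Cell (5,4) has only two open neighbours ((4,4) and (5,3)), so the path must pass straight through it: one of those is the cell it's entered from and the other is where it exits.
Route from (3,2): up to (2,2), left to (2,1), up to (1,1), 3× right (reaching (1,4)), down to (2,4), left to (2,3), 2× down (reaching (4,3)), right to (4,4), down to (5,4), 2× left (reaching (5,2)), up to (4,2), left to (4,1), up to (3,1) — 17 moves in all.
Check: all 18 open cells covered.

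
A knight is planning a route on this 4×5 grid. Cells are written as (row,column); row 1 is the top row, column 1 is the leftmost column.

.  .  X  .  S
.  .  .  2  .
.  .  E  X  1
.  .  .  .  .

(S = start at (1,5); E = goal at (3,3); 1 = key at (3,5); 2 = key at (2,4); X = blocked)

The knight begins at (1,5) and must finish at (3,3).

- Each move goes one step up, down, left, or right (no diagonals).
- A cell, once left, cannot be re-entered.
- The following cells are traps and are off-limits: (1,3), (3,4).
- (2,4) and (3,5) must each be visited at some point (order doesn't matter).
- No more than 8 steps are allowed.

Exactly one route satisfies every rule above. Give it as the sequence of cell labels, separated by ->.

The budget equals the shortest possible length, so every move has to be on a shortest route through the required cells.
Route from (1,5): left to (1,4), down to (2,4), right to (2,5), 2× down (reaching (4,5)), 2× left (reaching (4,3)), up to (3,3) — 8 moves in all.
Check: all required cells visited; 8 ≤ 8 moves.

(1,5) -> (1,4) -> (2,4) -> (2,5) -> (3,5) -> (4,5) -> (4,4) -> (4,3) -> (3,3)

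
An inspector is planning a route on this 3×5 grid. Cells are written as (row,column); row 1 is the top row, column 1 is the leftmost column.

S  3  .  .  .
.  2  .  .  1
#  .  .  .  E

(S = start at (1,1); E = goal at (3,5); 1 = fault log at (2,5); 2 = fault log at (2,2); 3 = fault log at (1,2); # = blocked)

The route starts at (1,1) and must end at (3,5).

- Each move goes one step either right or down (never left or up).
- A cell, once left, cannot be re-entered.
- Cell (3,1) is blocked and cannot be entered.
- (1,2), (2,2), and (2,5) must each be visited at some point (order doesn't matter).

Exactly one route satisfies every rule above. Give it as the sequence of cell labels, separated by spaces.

(1,1) (1,2) (2,2) (2,3) (2,4) (2,5) (3,5)

Moves only go right or down, so the column and row indices never decrease.
Route from (1,1): right to (1,2), down to (2,2), 3× right (reaching (2,5)), down to (3,5) — 6 moves in all.
Check: all required cells visited.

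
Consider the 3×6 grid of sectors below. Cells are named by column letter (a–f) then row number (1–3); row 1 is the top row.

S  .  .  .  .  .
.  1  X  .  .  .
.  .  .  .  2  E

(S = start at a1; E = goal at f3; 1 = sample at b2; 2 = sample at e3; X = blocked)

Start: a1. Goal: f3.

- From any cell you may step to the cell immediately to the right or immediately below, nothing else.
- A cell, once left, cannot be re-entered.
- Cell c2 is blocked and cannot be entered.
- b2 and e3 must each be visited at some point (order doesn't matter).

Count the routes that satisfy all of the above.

A right/down-only route from a1 to f3 makes exactly 2 down-moves and 5 right-moves in some order.
With no other constraints that would be C(7,2) = 21 routes.
A monotone route can only reach the required cells in the order b2, e3, so split there and multiply the segment counts (each segment already excludes blocked cells): a1→b2: 2; b2→e3: 1; e3→f3: 1; product = 2.
That gives 2 routes.

2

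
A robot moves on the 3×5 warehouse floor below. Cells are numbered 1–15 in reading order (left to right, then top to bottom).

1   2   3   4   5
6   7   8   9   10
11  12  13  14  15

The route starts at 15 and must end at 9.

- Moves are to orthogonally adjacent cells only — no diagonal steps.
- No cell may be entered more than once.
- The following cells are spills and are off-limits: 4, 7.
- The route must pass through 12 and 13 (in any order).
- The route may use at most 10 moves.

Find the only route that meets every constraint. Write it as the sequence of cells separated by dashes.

15 - 14 - 13 - 12 - 11 - 6 - 1 - 2 - 3 - 8 - 9

Any route must reach 12 and 13 and still end at 9 within 10 moves, so the order of the required stops is forced.
Route from 15: left 4 to 11, up 2 to 1, right 2 to 3, down 1 to 8, right 1 to 9 — 10 moves in all.
Check: all required cells visited; 10 ≤ 10 moves.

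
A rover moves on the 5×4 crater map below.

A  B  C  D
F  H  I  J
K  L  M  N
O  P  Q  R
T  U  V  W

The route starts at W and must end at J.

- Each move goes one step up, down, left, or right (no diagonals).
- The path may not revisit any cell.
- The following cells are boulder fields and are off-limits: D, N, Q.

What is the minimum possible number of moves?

The Manhattan distance from W to J is |5−2| + |4−4| = 3, so at least 3 moves are needed.
That bound ignores the blocked cells. Measuring each leg by the fewest moves that actually steer around them (W→J: 7) raises the lower bound to 7.
A route of 7 moves exists: W → V → U → P → L → H → I → J.
Since 7 matches that lower bound, it is optimal.

7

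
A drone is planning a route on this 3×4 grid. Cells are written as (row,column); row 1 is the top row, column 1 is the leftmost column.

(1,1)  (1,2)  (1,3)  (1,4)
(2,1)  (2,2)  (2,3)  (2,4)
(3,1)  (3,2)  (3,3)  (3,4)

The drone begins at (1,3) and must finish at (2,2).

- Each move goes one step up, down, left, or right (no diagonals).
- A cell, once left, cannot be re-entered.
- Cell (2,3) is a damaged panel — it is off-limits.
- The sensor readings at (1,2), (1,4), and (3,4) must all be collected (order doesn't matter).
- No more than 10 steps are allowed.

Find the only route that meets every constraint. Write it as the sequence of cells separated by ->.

(1,3) -> (1,4) -> (2,4) -> (3,4) -> (3,3) -> (3,2) -> (3,1) -> (2,1) -> (1,1) -> (1,2) -> (2,2)

The budget equals the shortest possible length, so every move has to be on a shortest route through the required cells.
Route from (1,3): right to (1,4), 2× down (reaching (3,4)), 3× left (reaching (3,1)), 2× up (reaching (1,1)), right to (1,2), down to (2,2) — 10 moves in all.
Check: all required cells visited; 10 ≤ 10 moves.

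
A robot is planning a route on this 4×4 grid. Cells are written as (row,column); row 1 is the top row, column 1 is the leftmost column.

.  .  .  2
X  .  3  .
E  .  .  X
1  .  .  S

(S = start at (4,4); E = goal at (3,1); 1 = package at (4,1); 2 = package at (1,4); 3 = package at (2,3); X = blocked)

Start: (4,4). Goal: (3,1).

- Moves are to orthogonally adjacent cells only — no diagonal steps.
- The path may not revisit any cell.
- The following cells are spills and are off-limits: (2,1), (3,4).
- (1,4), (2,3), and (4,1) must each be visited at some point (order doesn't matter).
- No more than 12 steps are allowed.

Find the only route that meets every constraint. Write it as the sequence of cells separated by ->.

(4,4) -> (4,3) -> (3,3) -> (2,3) -> (2,4) -> (1,4) -> (1,3) -> (1,2) -> (2,2) -> (3,2) -> (4,2) -> (4,1) -> (3,1)

Any route must reach (1,4), (2,3), and (4,1) and still end at (3,1) within 12 moves, so the order of the required stops is forced.
Route from (4,4): left to (4,3), 2× up (reaching (2,3)), right to (2,4), up to (1,4), 2× left (reaching (1,2)), 3× down (reaching (4,2)), left to (4,1), up to (3,1) — 12 moves in all.
Check: all required cells visited; 12 ≤ 12 moves.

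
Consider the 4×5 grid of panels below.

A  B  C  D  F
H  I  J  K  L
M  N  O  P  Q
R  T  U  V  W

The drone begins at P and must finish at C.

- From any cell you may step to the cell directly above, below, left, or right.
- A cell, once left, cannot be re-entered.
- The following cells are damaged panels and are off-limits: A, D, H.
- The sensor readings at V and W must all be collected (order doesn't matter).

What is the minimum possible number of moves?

Any route passes through V and W in some order between P and C. Summing Manhattan distances along each leg and taking the cheapest ordering (P → V → W → C) gives a lower bound of 1 + 1 + 5 = 7 moves.
A route of 7 moves achieves this: P → V → W → Q → L → K → J → C.
Since 7 matches the lower bound, it is optimal.

7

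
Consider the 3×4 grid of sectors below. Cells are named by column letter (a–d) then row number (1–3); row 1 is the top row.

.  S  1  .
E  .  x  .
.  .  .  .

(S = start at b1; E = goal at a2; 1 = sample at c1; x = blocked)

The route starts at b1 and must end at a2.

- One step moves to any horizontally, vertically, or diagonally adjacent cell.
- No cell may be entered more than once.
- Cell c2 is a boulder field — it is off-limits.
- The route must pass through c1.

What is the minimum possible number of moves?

Any route passes through c1 somewhere between b1 and a2. Summing Chebyshev distances along the two legs (b1 → c1 → a2) gives a lower bound of 1 + 2 = 3 moves.
A route of 3 moves achieves this: b1 → c1 → b2 → a2.
Since 3 matches the lower bound, it is optimal.

3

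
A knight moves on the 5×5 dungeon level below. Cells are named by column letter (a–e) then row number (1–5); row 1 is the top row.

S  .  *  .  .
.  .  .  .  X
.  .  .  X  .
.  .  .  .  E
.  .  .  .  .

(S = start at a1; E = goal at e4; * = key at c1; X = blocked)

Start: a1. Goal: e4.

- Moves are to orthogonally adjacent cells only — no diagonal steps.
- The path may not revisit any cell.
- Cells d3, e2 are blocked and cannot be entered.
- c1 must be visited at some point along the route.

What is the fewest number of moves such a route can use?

Any route passes through c1 somewhere between a1 and e4. Summing Manhattan distances along the two legs (a1 → c1 → e4) gives a lower bound of 2 + 5 = 7 moves.
A route of 7 moves achieves this: a1 → b1 → c1 → c2 → c3 → c4 → d4 → e4.
Since 7 matches the lower bound, it is optimal.

7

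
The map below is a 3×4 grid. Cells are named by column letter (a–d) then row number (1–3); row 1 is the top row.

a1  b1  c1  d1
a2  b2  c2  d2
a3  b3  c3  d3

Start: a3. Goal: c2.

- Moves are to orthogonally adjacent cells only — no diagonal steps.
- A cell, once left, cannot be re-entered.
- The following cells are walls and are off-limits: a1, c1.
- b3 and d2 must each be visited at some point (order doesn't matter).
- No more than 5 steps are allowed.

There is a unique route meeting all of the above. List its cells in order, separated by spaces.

The 5-move cap with required stops at b3, d2 leaves no slack for detours.
Route from a3: 3× right (reaching d3), up to d2, left to c2 — 5 moves in all.
Check: all required cells visited; 5 ≤ 5 moves.

a3 b3 c3 d3 d2 c2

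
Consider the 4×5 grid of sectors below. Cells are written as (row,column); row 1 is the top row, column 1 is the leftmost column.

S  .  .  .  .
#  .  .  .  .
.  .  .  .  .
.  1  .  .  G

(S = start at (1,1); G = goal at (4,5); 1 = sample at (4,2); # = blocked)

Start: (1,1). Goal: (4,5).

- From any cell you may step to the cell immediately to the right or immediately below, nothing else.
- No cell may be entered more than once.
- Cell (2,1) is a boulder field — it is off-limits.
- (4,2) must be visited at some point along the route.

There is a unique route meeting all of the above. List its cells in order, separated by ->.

Moves only go right or down, so the column and row indices never decrease.
Route from (1,1): right to (1,2), 3× down (reaching (4,2)), 3× right (reaching (4,5)) — 7 moves in all.
Check: all required cells visited.

(1,1) -> (1,2) -> (2,2) -> (3,2) -> (4,2) -> (4,3) -> (4,4) -> (4,5)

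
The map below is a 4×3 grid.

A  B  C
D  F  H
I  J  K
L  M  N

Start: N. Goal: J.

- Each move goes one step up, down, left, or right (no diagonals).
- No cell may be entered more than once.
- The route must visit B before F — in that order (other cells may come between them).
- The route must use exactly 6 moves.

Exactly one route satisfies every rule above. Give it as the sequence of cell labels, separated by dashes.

The waypoints must appear in the order B, F, with no cell reused.
Route from N: up 3 to C, left 1 to B, down 2 to J — 6 moves in all.
Check: order respected (B at step 4, F at step 5); 6 moves as required.

N - K - H - C - B - F - J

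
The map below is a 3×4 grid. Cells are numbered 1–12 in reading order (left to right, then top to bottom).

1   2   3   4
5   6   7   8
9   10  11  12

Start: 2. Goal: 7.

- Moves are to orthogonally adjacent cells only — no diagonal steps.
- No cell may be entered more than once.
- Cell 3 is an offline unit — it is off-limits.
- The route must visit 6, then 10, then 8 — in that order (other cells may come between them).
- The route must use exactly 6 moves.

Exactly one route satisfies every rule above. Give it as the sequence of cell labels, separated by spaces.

2 6 10 11 12 8 7

The waypoints must appear in the order 6, 10, 8, with no cell reused.
Route from 2: down 2 to 10, right 2 to 12, up 1 to 8, left 1 to 7 — 6 moves in all.
Check: order respected (6 at step 1, 10 at step 2, 8 at step 5); 6 moves as required.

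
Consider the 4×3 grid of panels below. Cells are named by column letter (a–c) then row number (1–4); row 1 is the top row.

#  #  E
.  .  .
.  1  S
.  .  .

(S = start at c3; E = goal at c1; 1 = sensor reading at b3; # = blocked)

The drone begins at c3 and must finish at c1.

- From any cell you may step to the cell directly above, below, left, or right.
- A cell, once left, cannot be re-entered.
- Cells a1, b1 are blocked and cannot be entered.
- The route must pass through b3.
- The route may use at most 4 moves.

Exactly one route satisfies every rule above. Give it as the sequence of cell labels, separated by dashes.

The 4-move cap with required stops at b3 leaves no slack for detours.
Route from c3: left to b3, up to b2, right to c2, up to c1 — 4 moves in all.
Check: all required cells visited; 4 ≤ 4 moves.

c3 - b3 - b2 - c2 - c1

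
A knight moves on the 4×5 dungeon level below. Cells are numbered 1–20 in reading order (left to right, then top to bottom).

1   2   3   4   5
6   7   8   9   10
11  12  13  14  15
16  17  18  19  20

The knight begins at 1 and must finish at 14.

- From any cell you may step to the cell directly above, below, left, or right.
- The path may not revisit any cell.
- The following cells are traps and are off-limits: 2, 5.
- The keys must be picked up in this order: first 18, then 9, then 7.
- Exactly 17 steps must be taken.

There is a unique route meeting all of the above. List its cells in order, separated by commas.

1, 6, 11, 16, 17, 18, 19, 20, 15, 10, 9, 4, 3, 8, 7, 12, 13, 14

The waypoints must appear in the order 18, 9, 7, with no cell reused.
Route from 1: down 3 to 16, right 4 to 20, up 2 to 10, left 1 to 9, up 1 to 4, left 1 to 3, down 1 to 8, left 1 to 7, down 1 to 12, right 2 to 14 — 17 moves in all.
Check: order respected (18 at step 5, 9 at step 10, 7 at step 14); 17 moves as required.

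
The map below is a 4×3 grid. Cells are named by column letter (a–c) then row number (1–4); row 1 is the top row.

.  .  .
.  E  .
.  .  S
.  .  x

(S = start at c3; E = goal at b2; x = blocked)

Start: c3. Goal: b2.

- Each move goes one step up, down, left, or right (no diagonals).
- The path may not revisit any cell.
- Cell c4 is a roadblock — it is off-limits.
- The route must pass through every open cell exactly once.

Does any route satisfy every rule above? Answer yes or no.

yes

One route that works: c3 → c2 → c1 → b1 → a1 → a2 → a3 → a4 → b4 → b3 → b2.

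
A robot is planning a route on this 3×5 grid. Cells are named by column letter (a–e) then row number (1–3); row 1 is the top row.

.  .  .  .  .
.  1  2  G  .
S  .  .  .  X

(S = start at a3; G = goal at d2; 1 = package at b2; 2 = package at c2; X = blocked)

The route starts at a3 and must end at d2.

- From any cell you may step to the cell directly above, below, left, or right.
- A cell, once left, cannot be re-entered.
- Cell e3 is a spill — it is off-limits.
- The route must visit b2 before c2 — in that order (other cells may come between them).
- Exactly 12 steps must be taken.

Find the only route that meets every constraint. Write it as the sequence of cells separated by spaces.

The waypoints must appear in the order b2, c2, with no cell reused.
Route from a3: up 2 to a1, right 1 to b1, down 2 to b3, right 1 to c3, up 2 to c1, right 2 to e1, down 1 to e2, left 1 to d2 — 12 moves in all.
Check: order respected (1 at step 4, 2 at step 7); 12 moves as required.

a3 a2 a1 b1 b2 b3 c3 c2 c1 d1 e1 e2 d2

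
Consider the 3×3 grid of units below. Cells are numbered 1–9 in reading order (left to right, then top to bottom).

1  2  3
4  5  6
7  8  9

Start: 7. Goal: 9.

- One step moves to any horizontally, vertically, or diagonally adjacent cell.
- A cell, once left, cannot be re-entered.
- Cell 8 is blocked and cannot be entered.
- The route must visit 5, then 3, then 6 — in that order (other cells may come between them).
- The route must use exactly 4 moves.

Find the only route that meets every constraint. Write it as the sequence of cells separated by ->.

The waypoints must appear in the order 5, 3, 6, with no cell reused.
Route from 7: 2× up-right (reaching 3), 2× down (reaching 9) — 4 moves in all.
Check: order respected (5 at step 1, 3 at step 2, 6 at step 3); 4 moves as required.

7 -> 5 -> 3 -> 6 -> 9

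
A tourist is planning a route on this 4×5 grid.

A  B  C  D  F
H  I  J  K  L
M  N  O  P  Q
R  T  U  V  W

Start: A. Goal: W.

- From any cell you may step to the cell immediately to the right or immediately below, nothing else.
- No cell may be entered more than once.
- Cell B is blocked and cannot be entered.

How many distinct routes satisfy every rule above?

15

A right/down-only route from A to W makes exactly 3 down-moves and 4 right-moves in some order.
With no other constraints that would be C(7,3) = 35 routes.
Subtract routes through each blocked cell (inclusion–exclusion for overlaps): − through B: 20 → 15.
That gives 15 routes.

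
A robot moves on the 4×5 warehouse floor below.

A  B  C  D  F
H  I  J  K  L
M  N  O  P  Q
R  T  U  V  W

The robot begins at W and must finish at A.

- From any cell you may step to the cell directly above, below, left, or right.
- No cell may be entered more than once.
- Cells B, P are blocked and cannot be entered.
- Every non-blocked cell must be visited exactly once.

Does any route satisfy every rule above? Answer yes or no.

no

Colour the cells like a checkerboard: each orthogonal step flips colour, so a Hamiltonian route alternates colours. Here there are 10 cells of one colour and 8 of the other, with start on the opposite colour to the goal — the counts and endpoints can't be arranged into an alternating sequence of length 18, so no Hamiltonian route exists.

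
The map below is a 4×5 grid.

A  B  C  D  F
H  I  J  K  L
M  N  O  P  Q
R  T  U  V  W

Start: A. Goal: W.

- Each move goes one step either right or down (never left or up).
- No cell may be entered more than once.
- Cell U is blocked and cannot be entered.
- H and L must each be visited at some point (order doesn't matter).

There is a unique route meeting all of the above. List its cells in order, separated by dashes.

Moves only go right or down, so the column and row indices never decrease.
Route from A: down 1 to H, right 4 to L, down 2 to W — 7 moves in all.
Check: all required cells visited.

A - H - I - J - K - L - Q - W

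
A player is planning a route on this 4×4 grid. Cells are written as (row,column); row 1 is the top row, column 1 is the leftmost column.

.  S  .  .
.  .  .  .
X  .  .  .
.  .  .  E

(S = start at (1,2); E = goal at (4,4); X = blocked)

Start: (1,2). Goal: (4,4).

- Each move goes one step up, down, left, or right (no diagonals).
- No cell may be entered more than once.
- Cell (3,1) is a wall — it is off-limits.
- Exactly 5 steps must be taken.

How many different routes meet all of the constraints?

10

Need simple routes of exactly 5 moves from (1,2) to (4,4) (Manhattan distance 5, so 0 moves are spent on a detour and 0 undoing it).
Branch systematically from the start, pruning whenever the remaining move budget drops below the Manhattan distance to (4,4) or differs from it in parity. Grouping the completions by first move — via (2,2): 6; via (1,3): 4 (no valid completion starts via (1,1)) — and summing: 6 + 4 = 10.
That gives 10 routes.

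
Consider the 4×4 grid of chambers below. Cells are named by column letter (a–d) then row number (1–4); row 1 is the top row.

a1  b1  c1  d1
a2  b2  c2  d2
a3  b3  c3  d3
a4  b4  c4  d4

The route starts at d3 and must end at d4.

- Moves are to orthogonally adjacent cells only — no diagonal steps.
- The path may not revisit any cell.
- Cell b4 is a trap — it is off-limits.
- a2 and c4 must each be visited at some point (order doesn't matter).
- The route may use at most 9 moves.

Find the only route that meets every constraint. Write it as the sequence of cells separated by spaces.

d3 d2 c2 b2 a2 a3 b3 c3 c4 d4

The 9-move cap with required stops at a2, c4 leaves no slack for detours.
Route from d3: up to d2, 3× left (reaching a2), down to a3, 2× right (reaching c3), down to c4, right to d4 — 9 moves in all.
Check: all required cells visited; 9 ≤ 9 moves.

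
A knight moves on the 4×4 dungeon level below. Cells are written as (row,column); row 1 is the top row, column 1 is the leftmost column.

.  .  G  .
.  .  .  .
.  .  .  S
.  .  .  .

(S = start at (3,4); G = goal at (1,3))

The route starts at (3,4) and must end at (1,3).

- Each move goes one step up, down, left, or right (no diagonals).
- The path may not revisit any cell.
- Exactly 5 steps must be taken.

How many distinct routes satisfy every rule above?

Need simple routes of exactly 5 moves from (3,4) to (1,3) (Manhattan distance 3, so 1 moves are spent on a detour and 1 undoing it).
Enumerating: (3,4) (2,4) (2,3) (2,2) (1,2) (1,3) | (3,4) (4,4) (4,3) (3,3) (2,3) (1,3) | (3,4) (3,3) (2,3) (2,2) (1,2) (1,3) | (3,4) (3,3) (2,3) (2,4) (1,4) (1,3) | (3,4) (3,3) (3,2) (2,2) (1,2) (1,3) | (3,4) (3,3) (3,2) (2,2) (2,3) (1,3).
That gives 6 routes.

6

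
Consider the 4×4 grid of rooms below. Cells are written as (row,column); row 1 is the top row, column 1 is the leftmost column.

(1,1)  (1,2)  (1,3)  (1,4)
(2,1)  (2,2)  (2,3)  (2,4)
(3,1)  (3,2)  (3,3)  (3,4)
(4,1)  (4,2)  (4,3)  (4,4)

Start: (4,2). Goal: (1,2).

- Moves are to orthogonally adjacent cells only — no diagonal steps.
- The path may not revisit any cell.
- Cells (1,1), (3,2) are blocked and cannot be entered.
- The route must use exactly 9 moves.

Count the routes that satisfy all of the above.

4

Need simple routes of exactly 9 moves from (4,2) to (1,2) (Manhattan distance 3, so 3 moves are spent on a detour and 3 undoing it).
Enumerating: (4,2) (4,1) (3,1) (2,1) (2,2) (2,3) (2,4) (1,4) (1,3) (1,2) | (4,2) (4,3) (3,3) (3,4) (2,4) (1,4) (1,3) (2,3) (2,2) (1,2) | (4,2) (4,3) (4,4) (3,4) (2,4) (1,4) (1,3) (2,3) (2,2) (1,2) | (4,2) (4,3) (4,4) (3,4) (3,3) (2,3) (2,4) (1,4) (1,3) (1,2).
That gives 4 routes.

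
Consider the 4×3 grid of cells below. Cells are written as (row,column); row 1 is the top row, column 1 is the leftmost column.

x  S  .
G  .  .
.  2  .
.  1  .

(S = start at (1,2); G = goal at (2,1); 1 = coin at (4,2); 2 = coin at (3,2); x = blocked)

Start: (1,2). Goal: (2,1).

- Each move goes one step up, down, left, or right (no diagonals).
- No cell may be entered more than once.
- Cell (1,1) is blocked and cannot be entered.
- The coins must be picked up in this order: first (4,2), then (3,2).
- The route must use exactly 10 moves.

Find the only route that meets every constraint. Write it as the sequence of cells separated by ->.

(1,2) -> (1,3) -> (2,3) -> (3,3) -> (4,3) -> (4,2) -> (4,1) -> (3,1) -> (3,2) -> (2,2) -> (2,1)

The waypoints must appear in the order (4,2), (3,2), with no cell reused.
Route from (1,2): right to (1,3), 3× down (reaching (4,3)), 2× left (reaching (4,1)), up to (3,1), right to (3,2), up to (2,2), left to (2,1) — 10 moves in all.
Check: order respected (1 at step 5, 2 at step 8); 10 moves as required.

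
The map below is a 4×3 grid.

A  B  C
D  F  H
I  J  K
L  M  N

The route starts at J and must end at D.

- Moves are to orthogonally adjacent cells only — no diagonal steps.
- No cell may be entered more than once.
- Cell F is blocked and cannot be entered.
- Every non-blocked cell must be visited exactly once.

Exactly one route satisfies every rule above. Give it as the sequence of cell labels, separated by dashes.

Need to visit all 11 open cells exactly once, starting at J and ending at D.
Route from J: left to I, down to L, 2× right (reaching N), 3× up (reaching C), 2× left (reaching A), down to D — 10 moves in all.
Check: all 11 open cells covered.

J - I - L - M - N - K - H - C - B - A - D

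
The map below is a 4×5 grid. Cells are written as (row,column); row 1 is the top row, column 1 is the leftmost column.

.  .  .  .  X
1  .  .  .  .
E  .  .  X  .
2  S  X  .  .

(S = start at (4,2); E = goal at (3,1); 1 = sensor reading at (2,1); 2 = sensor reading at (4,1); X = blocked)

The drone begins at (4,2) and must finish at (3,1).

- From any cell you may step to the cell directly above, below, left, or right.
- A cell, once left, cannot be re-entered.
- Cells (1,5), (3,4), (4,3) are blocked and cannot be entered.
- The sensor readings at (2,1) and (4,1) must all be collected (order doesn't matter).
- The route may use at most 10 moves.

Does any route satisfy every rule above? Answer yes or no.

Exhausting the options from (4,2), every branch either dead-ends against blocked cells, would have to re-enter a cell already used, runs past the 10-move limit, or reaches the goal with a constraint still unmet.

no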